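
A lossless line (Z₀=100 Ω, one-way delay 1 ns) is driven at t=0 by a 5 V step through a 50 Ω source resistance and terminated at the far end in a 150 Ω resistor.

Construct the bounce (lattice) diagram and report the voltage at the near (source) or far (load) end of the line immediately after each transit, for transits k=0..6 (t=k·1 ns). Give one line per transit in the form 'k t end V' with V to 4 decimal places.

Γ_L=0.200000, Γ_S=-0.333333; launch V₁=5·100/150=3.333333
k=0 src: V=3.3333
k=1 load: inc=3.333333, refl=3.333333·0.200000=0.6667; V=0.000000+3.333333+0.666667=4.0000
k=2 src: inc=0.666667, refl=0.666667·-0.333333=-0.2222; V=3.333333+0.666667+-0.222222=3.7778
k=3 load: inc=-0.222222, refl=-0.222222·0.200000=-0.0444; V=4.000000+-0.222222+-0.044444=3.7333
k=4 src: inc=-0.044444, refl=-0.044444·-0.333333=0.0148; V=3.777778+-0.044444+0.014815=3.7481
k=5 load: inc=0.014815, refl=0.014815·0.200000=0.0030; V=3.733333+0.014815+0.002963=3.7511
k=6 src: inc=0.002963, refl=0.002963·-0.333333=-0.0010; V=3.748148+0.002963+-0.000988=3.7501

0 0 source 3.3333
1 1 load 4.0000
2 2 source 3.7778
3 3 load 3.7333
4 4 source 3.7481
5 5 load 3.7511
6 6 source 3.7501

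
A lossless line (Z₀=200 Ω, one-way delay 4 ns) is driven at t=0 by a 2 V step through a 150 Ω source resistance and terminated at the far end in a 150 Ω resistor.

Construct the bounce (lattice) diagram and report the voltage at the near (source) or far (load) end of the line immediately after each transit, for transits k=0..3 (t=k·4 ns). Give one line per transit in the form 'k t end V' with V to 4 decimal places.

Γ_L=-0.142857, Γ_S=-0.142857; launch V₁=2·200/350=1.142857
k=0 src: V=1.1429
k=1 load: inc=1.142857, refl=1.142857·-0.142857=-0.1633; V=0.000000+1.142857+-0.163265=0.9796
k=2 src: inc=-0.163265, refl=-0.163265·-0.142857=0.0233; V=1.142857+-0.163265+0.023324=1.0029
k=3 load: inc=0.023324, refl=0.023324·-0.142857=-0.0033; V=0.979592+0.023324+-0.003332=0.9996

0 0 source 1.1429
1 4 load 0.9796
2 8 source 1.0029
3 12 load 0.9996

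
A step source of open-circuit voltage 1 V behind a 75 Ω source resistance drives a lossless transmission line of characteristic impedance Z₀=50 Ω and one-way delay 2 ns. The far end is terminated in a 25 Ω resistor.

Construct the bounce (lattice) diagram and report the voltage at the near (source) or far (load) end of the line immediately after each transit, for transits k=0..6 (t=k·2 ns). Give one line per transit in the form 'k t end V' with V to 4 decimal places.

Γ_L=-0.333333, Γ_S=0.200000; launch V₁=1·50/125=0.400000
k=0 src: V=0.4000
k=1 load: inc=0.400000, refl=0.400000·-0.333333=-0.1333; V=0.000000+0.400000+-0.133333=0.2667
k=2 src: inc=-0.133333, refl=-0.133333·0.200000=-0.0267; V=0.400000+-0.133333+-0.026667=0.2400
k=3 load: inc=-0.026667, refl=-0.026667·-0.333333=0.0089; V=0.266667+-0.026667+0.008889=0.2489
k=4 src: inc=0.008889, refl=0.008889·0.200000=0.0018; V=0.240000+0.008889+0.001778=0.2507
k=5 load: inc=0.001778, refl=0.001778·-0.333333=-0.0006; V=0.248889+0.001778+-0.000593=0.2501
k=6 src: inc=-0.000593, refl=-0.000593·0.200000=-0.0001; V=0.250667+-0.000593+-0.000119=0.2500

0 0 source 0.4000
1 2 load 0.2667
2 4 source 0.2400
3 6 load 0.2489
4 8 source 0.2507
5 10 load 0.2501
6 12 source 0.2500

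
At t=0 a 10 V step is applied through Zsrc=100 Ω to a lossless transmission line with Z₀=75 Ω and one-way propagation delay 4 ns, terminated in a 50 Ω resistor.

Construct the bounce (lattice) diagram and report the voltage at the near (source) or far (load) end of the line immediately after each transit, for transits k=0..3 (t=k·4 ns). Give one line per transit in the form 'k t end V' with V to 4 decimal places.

Γ_L=-0.200000, Γ_S=0.142857; launch V₁=10·75/175=4.285714
k=0 src: V=4.2857
k=1 load: inc=4.285714, refl=4.285714·-0.200000=-0.8571; V=0.000000+4.285714+-0.857143=3.4286
k=2 src: inc=-0.857143, refl=-0.857143·0.142857=-0.1224; V=4.285714+-0.857143+-0.122449=3.3061
k=3 load: inc=-0.122449, refl=-0.122449·-0.200000=0.0245; V=3.428571+-0.122449+0.024490=3.3306

0 0 source 4.2857
1 4 load 3.4286
2 8 source 3.3061
3 12 load 3.3306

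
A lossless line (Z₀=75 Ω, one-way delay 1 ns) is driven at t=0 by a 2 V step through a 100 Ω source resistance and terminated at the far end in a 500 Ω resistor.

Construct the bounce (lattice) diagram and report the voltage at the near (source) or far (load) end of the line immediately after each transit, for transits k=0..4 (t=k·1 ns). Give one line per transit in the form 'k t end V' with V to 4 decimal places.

0 0 source 0.8571
1 1 load 1.4907
2 2 source 1.5812
3 3 load 1.6481
4 4 source 1.6576

Γ_L=0.739130, Γ_S=0.142857; launch V₁=2·75/175=0.857143
k=0 src: V=0.8571
k=1 load: inc=0.857143, refl=0.857143·0.739130=0.6335; V=0.000000+0.857143+0.633540=1.4907
k=2 src: inc=0.633540, refl=0.633540·0.142857=0.0905; V=0.857143+0.633540+0.090506=1.5812
k=3 load: inc=0.090506, refl=0.090506·0.739130=0.0669; V=1.490683+0.090506+0.066896=1.6481
k=4 src: inc=0.066896, refl=0.066896·0.142857=0.0096; V=1.581189+0.066896+0.009557=1.6576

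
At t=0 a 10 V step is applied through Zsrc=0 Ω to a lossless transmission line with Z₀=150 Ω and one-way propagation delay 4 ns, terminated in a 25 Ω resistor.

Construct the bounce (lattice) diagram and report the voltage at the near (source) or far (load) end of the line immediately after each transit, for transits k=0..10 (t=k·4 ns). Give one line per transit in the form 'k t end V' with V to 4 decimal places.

0 0 source 10.0000
1 4 load 2.8571
2 8 source 10.0000
3 12 load 4.8980
4 16 source 10.0000
5 20 load 6.3557
6 24 source 10.0000
7 28 load 7.3969
8 32 source 10.0000
9 36 load 8.1407
10 40 source 10.0000

Γ_L=-0.714286, Γ_S=-1.000000; launch V₁=10·150/150=10.000000
k=0 src: V=10.0000
k=1 load: inc=10.000000, refl=10.000000·-0.714286=-7.1429; V=0.000000+10.000000+-7.142857=2.8571
k=2 src: inc=-7.142857, refl=-7.142857·-1.000000=7.1429; V=10.000000+-7.142857+7.142857=10.0000
k=3 load: inc=7.142857, refl=7.142857·-0.714286=-5.1020; V=2.857143+7.142857+-5.102041=4.8980
k=4 src: inc=-5.102041, refl=-5.102041·-1.000000=5.1020; V=10.000000+-5.102041+5.102041=10.0000
k=5 load: inc=5.102041, refl=5.102041·-0.714286=-3.6443; V=4.897959+5.102041+-3.644315=6.3557
k=6 src: inc=-3.644315, refl=-3.644315·-1.000000=3.6443; V=10.000000+-3.644315+3.644315=10.0000
k=7 load: inc=3.644315, refl=3.644315·-0.714286=-2.6031; V=6.355685+3.644315+-2.603082=7.3969
k=8 src: inc=-2.603082, refl=-2.603082·-1.000000=2.6031; V=10.000000+-2.603082+2.603082=10.0000
k=9 load: inc=2.603082, refl=2.603082·-0.714286=-1.8593; V=7.396918+2.603082+-1.859344=8.1407
k=10 src: inc=-1.859344, refl=-1.859344·-1.000000=1.8593; V=10.000000+-1.859344+1.859344=10.0000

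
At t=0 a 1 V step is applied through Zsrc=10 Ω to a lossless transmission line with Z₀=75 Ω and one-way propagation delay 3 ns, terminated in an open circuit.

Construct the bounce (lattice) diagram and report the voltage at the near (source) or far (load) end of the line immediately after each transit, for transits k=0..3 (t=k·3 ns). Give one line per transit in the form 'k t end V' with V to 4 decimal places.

Γ_L=1.000000, Γ_S=-0.764706; launch V₁=1·75/85=0.882353
k=0 src: V=0.8824
k=1 load: inc=0.882353, refl=0.882353·1.000000=0.8824; V=0.000000+0.882353+0.882353=1.7647
k=2 src: inc=0.882353, refl=0.882353·-0.764706=-0.6747; V=0.882353+0.882353+-0.674740=1.0900
k=3 load: inc=-0.674740, refl=-0.674740·1.000000=-0.6747; V=1.764706+-0.674740+-0.674740=0.4152

0 0 source 0.8824
1 3 load 1.7647
2 6 source 1.0900
3 9 load 0.4152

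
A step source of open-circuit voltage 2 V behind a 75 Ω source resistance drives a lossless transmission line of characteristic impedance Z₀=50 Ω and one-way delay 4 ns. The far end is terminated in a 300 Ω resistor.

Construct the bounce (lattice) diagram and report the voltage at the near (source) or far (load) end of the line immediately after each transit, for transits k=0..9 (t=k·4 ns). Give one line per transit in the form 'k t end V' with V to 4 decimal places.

0 0 source 0.8000
1 4 load 1.3714
2 8 source 1.4857
3 12 load 1.5673
4 16 source 1.5837
5 20 load 1.5953
6 24 source 1.5977
7 28 load 1.5993
8 32 source 1.5997
9 36 load 1.5999

Γ_L=0.714286, Γ_S=0.200000; launch V₁=2·50/125=0.800000
k=0 src: V=0.8000
k=1 load: inc=0.800000, refl=0.800000·0.714286=0.5714; V=0.000000+0.800000+0.571429=1.3714
k=2 src: inc=0.571429, refl=0.571429·0.200000=0.1143; V=0.800000+0.571429+0.114286=1.4857
k=3 load: inc=0.114286, refl=0.114286·0.714286=0.0816; V=1.371429+0.114286+0.081633=1.5673
k=4 src: inc=0.081633, refl=0.081633·0.200000=0.0163; V=1.485714+0.081633+0.016327=1.5837
k=5 load: inc=0.016327, refl=0.016327·0.714286=0.0117; V=1.567347+0.016327+0.011662=1.5953
k=6 src: inc=0.011662, refl=0.011662·0.200000=0.0023; V=1.583673+0.011662+0.002332=1.5977
k=7 load: inc=0.002332, refl=0.002332·0.714286=0.0017; V=1.595335+0.002332+0.001666=1.5993
k=8 src: inc=0.001666, refl=0.001666·0.200000=0.0003; V=1.597668+0.001666+0.000333=1.5997
k=9 load: inc=0.000333, refl=0.000333·0.714286=0.0002; V=1.599334+0.000333+0.000238=1.5999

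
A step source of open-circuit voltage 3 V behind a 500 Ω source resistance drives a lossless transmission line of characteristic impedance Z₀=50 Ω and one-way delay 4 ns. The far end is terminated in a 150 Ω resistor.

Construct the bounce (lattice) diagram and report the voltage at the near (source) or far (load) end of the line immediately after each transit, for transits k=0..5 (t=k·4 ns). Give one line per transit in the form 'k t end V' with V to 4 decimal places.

Γ_L=0.500000, Γ_S=0.818182; launch V₁=3·50/550=0.272727
k=0 src: V=0.2727
k=1 load: inc=0.272727, refl=0.272727·0.500000=0.1364; V=0.000000+0.272727+0.136364=0.4091
k=2 src: inc=0.136364, refl=0.136364·0.818182=0.1116; V=0.272727+0.136364+0.111570=0.5207
k=3 load: inc=0.111570, refl=0.111570·0.500000=0.0558; V=0.409091+0.111570+0.055785=0.5764
k=4 src: inc=0.055785, refl=0.055785·0.818182=0.0456; V=0.520661+0.055785+0.045642=0.6221
k=5 load: inc=0.045642, refl=0.045642·0.500000=0.0228; V=0.576446+0.045642+0.022821=0.6449

0 0 source 0.2727
1 4 load 0.4091
2 8 source 0.5207
3 12 load 0.5764
4 16 source 0.6221
5 20 load 0.6449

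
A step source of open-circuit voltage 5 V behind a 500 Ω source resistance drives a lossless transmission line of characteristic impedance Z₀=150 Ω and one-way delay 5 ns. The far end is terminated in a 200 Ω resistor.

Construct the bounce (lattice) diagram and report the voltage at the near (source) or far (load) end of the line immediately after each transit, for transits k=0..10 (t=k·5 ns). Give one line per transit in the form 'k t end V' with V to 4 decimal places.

Γ_L=0.142857, Γ_S=0.538462; launch V₁=5·150/650=1.153846
k=0 src: V=1.1538
k=1 load: inc=1.153846, refl=1.153846·0.142857=0.1648; V=0.000000+1.153846+0.164835=1.3187
k=2 src: inc=0.164835, refl=0.164835·0.538462=0.0888; V=1.153846+0.164835+0.088757=1.4074
k=3 load: inc=0.088757, refl=0.088757·0.142857=0.0127; V=1.318681+0.088757+0.012680=1.4201
k=4 src: inc=0.012680, refl=0.012680·0.538462=0.0068; V=1.407439+0.012680+0.006827=1.4269
k=5 load: inc=0.006827, refl=0.006827·0.142857=0.0010; V=1.420118+0.006827+0.000975=1.4279
k=6 src: inc=0.000975, refl=0.000975·0.538462=0.0005; V=1.426946+0.000975+0.000525=1.4284
k=7 load: inc=0.000525, refl=0.000525·0.142857=0.0001; V=1.427921+0.000525+0.000075=1.4285
k=8 src: inc=0.000075, refl=0.000075·0.538462=0.0000; V=1.428446+0.000075+0.000040=1.4286
k=9 load: inc=0.000040, refl=0.000040·0.142857=0.0000; V=1.428521+0.000040+0.000006=1.4286
k=10 src: inc=0.000006, refl=0.000006·0.538462=0.0000; V=1.428562+0.000006+0.000003=1.4286

0 0 source 1.1538
1 5 load 1.3187
2 10 source 1.4074
3 15 load 1.4201
4 20 source 1.4269
5 25 load 1.4279
6 30 source 1.4284
7 35 load 1.4285
8 40 source 1.4286
9 45 load 1.4286
10 50 source 1.4286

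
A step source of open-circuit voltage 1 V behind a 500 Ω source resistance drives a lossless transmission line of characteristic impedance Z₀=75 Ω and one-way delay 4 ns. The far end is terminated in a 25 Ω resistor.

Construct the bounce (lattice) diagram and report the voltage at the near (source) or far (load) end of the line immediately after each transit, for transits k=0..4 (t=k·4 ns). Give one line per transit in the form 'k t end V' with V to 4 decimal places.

0 0 source 0.1304
1 4 load 0.0652
2 8 source 0.0170
3 12 load 0.0411
4 16 source 0.0589

Γ_L=-0.500000, Γ_S=0.739130; launch V₁=1·75/575=0.130435
k=0 src: V=0.1304
k=1 load: inc=0.130435, refl=0.130435·-0.500000=-0.0652; V=0.000000+0.130435+-0.065217=0.0652
k=2 src: inc=-0.065217, refl=-0.065217·0.739130=-0.0482; V=0.130435+-0.065217+-0.048204=0.0170
k=3 load: inc=-0.048204, refl=-0.048204·-0.500000=0.0241; V=0.065217+-0.048204+0.024102=0.0411
k=4 src: inc=0.024102, refl=0.024102·0.739130=0.0178; V=0.017013+0.024102+0.017815=0.0589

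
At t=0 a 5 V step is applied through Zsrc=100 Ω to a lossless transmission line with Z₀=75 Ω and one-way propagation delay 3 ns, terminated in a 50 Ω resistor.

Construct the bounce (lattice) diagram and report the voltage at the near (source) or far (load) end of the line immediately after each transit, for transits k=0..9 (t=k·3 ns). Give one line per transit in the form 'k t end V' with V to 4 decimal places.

Γ_L=-0.200000, Γ_S=0.142857; launch V₁=5·75/175=2.142857
k=0 src: V=2.1429
k=1 load: inc=2.142857, refl=2.142857·-0.200000=-0.4286; V=0.000000+2.142857+-0.428571=1.7143
k=2 src: inc=-0.428571, refl=-0.428571·0.142857=-0.0612; V=2.142857+-0.428571+-0.061224=1.6531
k=3 load: inc=-0.061224, refl=-0.061224·-0.200000=0.0122; V=1.714286+-0.061224+0.012245=1.6653
k=4 src: inc=0.012245, refl=0.012245·0.142857=0.0017; V=1.653061+0.012245+0.001749=1.6671
k=5 load: inc=0.001749, refl=0.001749·-0.200000=-0.0003; V=1.665306+0.001749+-0.000350=1.6667
k=6 src: inc=-0.000350, refl=-0.000350·0.142857=-0.0000; V=1.667055+-0.000350+-0.000050=1.6667
k=7 load: inc=-0.000050, refl=-0.000050·-0.200000=0.0000; V=1.666706+-0.000050+0.000010=1.6667
k=8 src: inc=0.000010, refl=0.000010·0.142857=0.0000; V=1.666656+0.000010+0.000001=1.6667
k=9 load: inc=0.000001, refl=0.000001·-0.200000=-0.0000; V=1.666666+0.000001+-0.000000=1.6667

0 0 source 2.1429
1 3 load 1.7143
2 6 source 1.6531
3 9 load 1.6653
4 12 source 1.6671
5 15 load 1.6667
6 18 source 1.6667
7 21 load 1.6667
8 24 source 1.6667
9 27 load 1.6667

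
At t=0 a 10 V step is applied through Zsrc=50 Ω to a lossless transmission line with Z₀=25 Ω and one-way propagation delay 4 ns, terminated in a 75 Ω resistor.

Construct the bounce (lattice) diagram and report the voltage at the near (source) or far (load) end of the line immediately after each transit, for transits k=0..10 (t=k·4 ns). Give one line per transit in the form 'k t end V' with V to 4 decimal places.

0 0 source 3.3333
1 4 load 5.0000
2 8 source 5.5556
3 12 load 5.8333
4 16 source 5.9259
5 20 load 5.9722
6 24 source 5.9877
7 28 load 5.9954
8 32 source 5.9979
9 36 load 5.9992
10 40 source 5.9997

Γ_L=0.500000, Γ_S=0.333333; launch V₁=10·25/75=3.333333
k=0 src: V=3.3333
k=1 load: inc=3.333333, refl=3.333333·0.500000=1.6667; V=0.000000+3.333333+1.666667=5.0000
k=2 src: inc=1.666667, refl=1.666667·0.333333=0.5556; V=3.333333+1.666667+0.555556=5.5556
k=3 load: inc=0.555556, refl=0.555556·0.500000=0.2778; V=5.000000+0.555556+0.277778=5.8333
k=4 src: inc=0.277778, refl=0.277778·0.333333=0.0926; V=5.555556+0.277778+0.092593=5.9259
k=5 load: inc=0.092593, refl=0.092593·0.500000=0.0463; V=5.833333+0.092593+0.046296=5.9722
k=6 src: inc=0.046296, refl=0.046296·0.333333=0.0154; V=5.925926+0.046296+0.015432=5.9877
k=7 load: inc=0.015432, refl=0.015432·0.500000=0.0077; V=5.972222+0.015432+0.007716=5.9954
k=8 src: inc=0.007716, refl=0.007716·0.333333=0.0026; V=5.987654+0.007716+0.002572=5.9979
k=9 load: inc=0.002572, refl=0.002572·0.500000=0.0013; V=5.995370+0.002572+0.001286=5.9992
k=10 src: inc=0.001286, refl=0.001286·0.333333=0.0004; V=5.997942+0.001286+0.000429=5.9997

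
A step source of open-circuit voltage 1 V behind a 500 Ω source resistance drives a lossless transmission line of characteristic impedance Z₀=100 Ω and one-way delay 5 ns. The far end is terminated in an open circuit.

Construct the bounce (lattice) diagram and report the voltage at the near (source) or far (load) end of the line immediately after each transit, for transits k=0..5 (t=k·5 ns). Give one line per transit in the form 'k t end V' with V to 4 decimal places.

Γ_L=1.000000, Γ_S=0.666667; launch V₁=1·100/600=0.166667
k=0 src: V=0.1667
k=1 load: inc=0.166667, refl=0.166667·1.000000=0.1667; V=0.000000+0.166667+0.166667=0.3333
k=2 src: inc=0.166667, refl=0.166667·0.666667=0.1111; V=0.166667+0.166667+0.111111=0.4444
k=3 load: inc=0.111111, refl=0.111111·1.000000=0.1111; V=0.333333+0.111111+0.111111=0.5556
k=4 src: inc=0.111111, refl=0.111111·0.666667=0.0741; V=0.444444+0.111111+0.074074=0.6296
k=5 load: inc=0.074074, refl=0.074074·1.000000=0.0741; V=0.555556+0.074074+0.074074=0.7037

0 0 source 0.1667
1 5 load 0.3333
2 10 source 0.4444
3 15 load 0.5556
4 20 source 0.6296
5 25 load 0.7037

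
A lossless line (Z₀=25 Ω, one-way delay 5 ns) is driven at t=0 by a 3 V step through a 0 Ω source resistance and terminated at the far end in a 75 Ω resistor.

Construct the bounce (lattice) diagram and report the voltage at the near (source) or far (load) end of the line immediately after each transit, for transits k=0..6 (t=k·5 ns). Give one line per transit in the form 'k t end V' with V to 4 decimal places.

0 0 source 3.0000
1 5 load 4.5000
2 10 source 3.0000
3 15 load 2.2500
4 20 source 3.0000
5 25 load 3.3750
6 30 source 3.0000

Γ_L=0.500000, Γ_S=-1.000000; launch V₁=3·25/25=3.000000
k=0 src: V=3.0000
k=1 load: inc=3.000000, refl=3.000000·0.500000=1.5000; V=0.000000+3.000000+1.500000=4.5000
k=2 src: inc=1.500000, refl=1.500000·-1.000000=-1.5000; V=3.000000+1.500000+-1.500000=3.0000
k=3 load: inc=-1.500000, refl=-1.500000·0.500000=-0.7500; V=4.500000+-1.500000+-0.750000=2.2500
k=4 src: inc=-0.750000, refl=-0.750000·-1.000000=0.7500; V=3.000000+-0.750000+0.750000=3.0000
k=5 load: inc=0.750000, refl=0.750000·0.500000=0.3750; V=2.250000+0.750000+0.375000=3.3750
k=6 src: inc=0.375000, refl=0.375000·-1.000000=-0.3750; V=3.000000+0.375000+-0.375000=3.0000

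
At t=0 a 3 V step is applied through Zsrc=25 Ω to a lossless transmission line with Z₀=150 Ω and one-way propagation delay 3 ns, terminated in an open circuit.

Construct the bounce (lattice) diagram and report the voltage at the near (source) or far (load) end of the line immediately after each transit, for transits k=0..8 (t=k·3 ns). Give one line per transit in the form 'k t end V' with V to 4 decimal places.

0 0 source 2.5714
1 3 load 5.1429
2 6 source 3.3061
3 9 load 1.4694
4 12 source 2.7813
5 15 load 4.0933
6 18 source 3.1562
7 21 load 2.2191
8 24 source 2.8884

Γ_L=1.000000, Γ_S=-0.714286; launch V₁=3·150/175=2.571429
k=0 src: V=2.5714
k=1 load: inc=2.571429, refl=2.571429·1.000000=2.5714; V=0.000000+2.571429+2.571429=5.1429
k=2 src: inc=2.571429, refl=2.571429·-0.714286=-1.8367; V=2.571429+2.571429+-1.836735=3.3061
k=3 load: inc=-1.836735, refl=-1.836735·1.000000=-1.8367; V=5.142857+-1.836735+-1.836735=1.4694
k=4 src: inc=-1.836735, refl=-1.836735·-0.714286=1.3120; V=3.306122+-1.836735+1.311953=2.7813
k=5 load: inc=1.311953, refl=1.311953·1.000000=1.3120; V=1.469388+1.311953+1.311953=4.0933
k=6 src: inc=1.311953, refl=1.311953·-0.714286=-0.9371; V=2.781341+1.311953+-0.937110=3.1562
k=7 load: inc=-0.937110, refl=-0.937110·1.000000=-0.9371; V=4.093294+-0.937110+-0.937110=2.2191
k=8 src: inc=-0.937110, refl=-0.937110·-0.714286=0.6694; V=3.156185+-0.937110+0.669364=2.8884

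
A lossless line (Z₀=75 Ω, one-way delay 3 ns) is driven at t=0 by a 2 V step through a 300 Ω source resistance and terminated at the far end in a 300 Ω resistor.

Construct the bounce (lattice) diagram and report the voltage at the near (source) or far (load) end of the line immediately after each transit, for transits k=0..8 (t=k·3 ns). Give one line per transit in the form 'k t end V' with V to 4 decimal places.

0 0 source 0.4000
1 3 load 0.6400
2 6 source 0.7840
3 9 load 0.8704
4 12 source 0.9222
5 15 load 0.9533
6 18 source 0.9720
7 21 load 0.9832
8 24 source 0.9899

Γ_L=0.600000, Γ_S=0.600000; launch V₁=2·75/375=0.400000
k=0 src: V=0.4000
k=1 load: inc=0.400000, refl=0.400000·0.600000=0.2400; V=0.000000+0.400000+0.240000=0.6400
k=2 src: inc=0.240000, refl=0.240000·0.600000=0.1440; V=0.400000+0.240000+0.144000=0.7840
k=3 load: inc=0.144000, refl=0.144000·0.600000=0.0864; V=0.640000+0.144000+0.086400=0.8704
k=4 src: inc=0.086400, refl=0.086400·0.600000=0.0518; V=0.784000+0.086400+0.051840=0.9222
k=5 load: inc=0.051840, refl=0.051840·0.600000=0.0311; V=0.870400+0.051840+0.031104=0.9533
k=6 src: inc=0.031104, refl=0.031104·0.600000=0.0187; V=0.922240+0.031104+0.018662=0.9720
k=7 load: inc=0.018662, refl=0.018662·0.600000=0.0112; V=0.953344+0.018662+0.011197=0.9832
k=8 src: inc=0.011197, refl=0.011197·0.600000=0.0067; V=0.972006+0.011197+0.006718=0.9899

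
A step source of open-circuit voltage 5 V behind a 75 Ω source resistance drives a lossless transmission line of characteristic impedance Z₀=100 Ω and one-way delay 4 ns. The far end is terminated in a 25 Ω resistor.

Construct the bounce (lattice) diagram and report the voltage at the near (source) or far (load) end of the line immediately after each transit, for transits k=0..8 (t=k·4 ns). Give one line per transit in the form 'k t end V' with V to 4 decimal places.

0 0 source 2.8571
1 4 load 1.1429
2 8 source 1.3878
3 12 load 1.2408
4 16 source 1.2618
5 20 load 1.2492
6 24 source 1.2510
7 28 load 1.2499
8 32 source 1.2501

Γ_L=-0.600000, Γ_S=-0.142857; launch V₁=5·100/175=2.857143
k=0 src: V=2.8571
k=1 load: inc=2.857143, refl=2.857143·-0.600000=-1.7143; V=0.000000+2.857143+-1.714286=1.1429
k=2 src: inc=-1.714286, refl=-1.714286·-0.142857=0.2449; V=2.857143+-1.714286+0.244898=1.3878
k=3 load: inc=0.244898, refl=0.244898·-0.600000=-0.1469; V=1.142857+0.244898+-0.146939=1.2408
k=4 src: inc=-0.146939, refl=-0.146939·-0.142857=0.0210; V=1.387755+-0.146939+0.020991=1.2618
k=5 load: inc=0.020991, refl=0.020991·-0.600000=-0.0126; V=1.240816+0.020991+-0.012595=1.2492
k=6 src: inc=-0.012595, refl=-0.012595·-0.142857=0.0018; V=1.261808+-0.012595+0.001799=1.2510
k=7 load: inc=0.001799, refl=0.001799·-0.600000=-0.0011; V=1.249213+0.001799+-0.001080=1.2499
k=8 src: inc=-0.001080, refl=-0.001080·-0.142857=0.0002; V=1.251012+-0.001080+0.000154=1.2501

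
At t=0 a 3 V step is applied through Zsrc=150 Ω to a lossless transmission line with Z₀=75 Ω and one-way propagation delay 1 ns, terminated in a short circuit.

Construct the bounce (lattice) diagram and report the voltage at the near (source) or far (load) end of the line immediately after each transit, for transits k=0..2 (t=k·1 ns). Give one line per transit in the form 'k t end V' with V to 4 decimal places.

Γ_L=-1.000000, Γ_S=0.333333; launch V₁=3·75/225=1.000000
k=0 src: V=1.0000
k=1 load: inc=1.000000, refl=1.000000·-1.000000=-1.0000; V=0.000000+1.000000+-1.000000=0.0000
k=2 src: inc=-1.000000, refl=-1.000000·0.333333=-0.3333; V=1.000000+-1.000000+-0.333333=-0.3333

0 0 source 1.0000
1 1 load 0.0000
2 2 source -0.3333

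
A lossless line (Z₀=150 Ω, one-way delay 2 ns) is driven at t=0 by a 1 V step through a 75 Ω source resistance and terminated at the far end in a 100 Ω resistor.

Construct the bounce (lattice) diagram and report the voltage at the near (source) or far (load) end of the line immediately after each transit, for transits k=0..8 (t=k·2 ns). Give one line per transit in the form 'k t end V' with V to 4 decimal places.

Γ_L=-0.200000, Γ_S=-0.333333; launch V₁=1·150/225=0.666667
k=0 src: V=0.6667
k=1 load: inc=0.666667, refl=0.666667·-0.200000=-0.1333; V=0.000000+0.666667+-0.133333=0.5333
k=2 src: inc=-0.133333, refl=-0.133333·-0.333333=0.0444; V=0.666667+-0.133333+0.044444=0.5778
k=3 load: inc=0.044444, refl=0.044444·-0.200000=-0.0089; V=0.533333+0.044444+-0.008889=0.5689
k=4 src: inc=-0.008889, refl=-0.008889·-0.333333=0.0030; V=0.577778+-0.008889+0.002963=0.5719
k=5 load: inc=0.002963, refl=0.002963·-0.200000=-0.0006; V=0.568889+0.002963+-0.000593=0.5713
k=6 src: inc=-0.000593, refl=-0.000593·-0.333333=0.0002; V=0.571852+-0.000593+0.000198=0.5715
k=7 load: inc=0.000198, refl=0.000198·-0.200000=-0.0000; V=0.571259+0.000198+-0.000040=0.5714
k=8 src: inc=-0.000040, refl=-0.000040·-0.333333=0.0000; V=0.571457+-0.000040+0.000013=0.5714

0 0 source 0.6667
1 2 load 0.5333
2 4 source 0.5778
3 6 load 0.5689
4 8 source 0.5719
5 10 load 0.5713
6 12 source 0.5715
7 14 load 0.5714
8 16 source 0.5714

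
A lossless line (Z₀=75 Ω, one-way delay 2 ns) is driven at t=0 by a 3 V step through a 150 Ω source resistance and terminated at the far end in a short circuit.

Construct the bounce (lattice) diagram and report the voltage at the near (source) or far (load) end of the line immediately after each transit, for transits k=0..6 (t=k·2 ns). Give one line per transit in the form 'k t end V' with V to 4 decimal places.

0 0 source 1.0000
1 2 load 0.0000
2 4 source -0.3333
3 6 load 0.0000
4 8 source 0.1111
5 10 load 0.0000
6 12 source -0.0370

Γ_L=-1.000000, Γ_S=0.333333; launch V₁=3·75/225=1.000000
k=0 src: V=1.0000
k=1 load: inc=1.000000, refl=1.000000·-1.000000=-1.0000; V=0.000000+1.000000+-1.000000=0.0000
k=2 src: inc=-1.000000, refl=-1.000000·0.333333=-0.3333; V=1.000000+-1.000000+-0.333333=-0.3333
k=3 load: inc=-0.333333, refl=-0.333333·-1.000000=0.3333; V=0.000000+-0.333333+0.333333=0.0000
k=4 src: inc=0.333333, refl=0.333333·0.333333=0.1111; V=-0.333333+0.333333+0.111111=0.1111
k=5 load: inc=0.111111, refl=0.111111·-1.000000=-0.1111; V=0.000000+0.111111+-0.111111=0.0000
k=6 src: inc=-0.111111, refl=-0.111111·0.333333=-0.0370; V=0.111111+-0.111111+-0.037037=-0.0370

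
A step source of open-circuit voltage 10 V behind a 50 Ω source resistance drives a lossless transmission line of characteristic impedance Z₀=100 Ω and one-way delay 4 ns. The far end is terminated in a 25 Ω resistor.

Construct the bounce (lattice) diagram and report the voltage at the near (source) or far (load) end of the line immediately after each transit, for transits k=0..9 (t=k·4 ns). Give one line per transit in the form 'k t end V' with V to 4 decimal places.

Γ_L=-0.600000, Γ_S=-0.333333; launch V₁=10·100/150=6.666667
k=0 src: V=6.6667
k=1 load: inc=6.666667, refl=6.666667·-0.600000=-4.0000; V=0.000000+6.666667+-4.000000=2.6667
k=2 src: inc=-4.000000, refl=-4.000000·-0.333333=1.3333; V=6.666667+-4.000000+1.333333=4.0000
k=3 load: inc=1.333333, refl=1.333333·-0.600000=-0.8000; V=2.666667+1.333333+-0.800000=3.2000
k=4 src: inc=-0.800000, refl=-0.800000·-0.333333=0.2667; V=4.000000+-0.800000+0.266667=3.4667
k=5 load: inc=0.266667, refl=0.266667·-0.600000=-0.1600; V=3.200000+0.266667+-0.160000=3.3067
k=6 src: inc=-0.160000, refl=-0.160000·-0.333333=0.0533; V=3.466667+-0.160000+0.053333=3.3600
k=7 load: inc=0.053333, refl=0.053333·-0.600000=-0.0320; V=3.306667+0.053333+-0.032000=3.3280
k=8 src: inc=-0.032000, refl=-0.032000·-0.333333=0.0107; V=3.360000+-0.032000+0.010667=3.3387
k=9 load: inc=0.010667, refl=0.010667·-0.600000=-0.0064; V=3.328000+0.010667+-0.006400=3.3323

0 0 source 6.6667
1 4 load 2.6667
2 8 source 4.0000
3 12 load 3.2000
4 16 source 3.4667
5 20 load 3.3067
6 24 source 3.3600
7 28 load 3.3280
8 32 source 3.3387
9 36 load 3.3323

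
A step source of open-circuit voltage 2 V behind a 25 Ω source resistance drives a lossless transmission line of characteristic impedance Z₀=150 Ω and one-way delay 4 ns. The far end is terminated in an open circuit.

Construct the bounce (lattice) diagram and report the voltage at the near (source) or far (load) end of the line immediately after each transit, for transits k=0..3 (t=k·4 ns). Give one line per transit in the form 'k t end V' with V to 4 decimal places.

Γ_L=1.000000, Γ_S=-0.714286; launch V₁=2·150/175=1.714286
k=0 src: V=1.7143
k=1 load: inc=1.714286, refl=1.714286·1.000000=1.7143; V=0.000000+1.714286+1.714286=3.4286
k=2 src: inc=1.714286, refl=1.714286·-0.714286=-1.2245; V=1.714286+1.714286+-1.224490=2.2041
k=3 load: inc=-1.224490, refl=-1.224490·1.000000=-1.2245; V=3.428571+-1.224490+-1.224490=0.9796

0 0 source 1.7143
1 4 load 3.4286
2 8 source 2.2041
3 12 load 0.9796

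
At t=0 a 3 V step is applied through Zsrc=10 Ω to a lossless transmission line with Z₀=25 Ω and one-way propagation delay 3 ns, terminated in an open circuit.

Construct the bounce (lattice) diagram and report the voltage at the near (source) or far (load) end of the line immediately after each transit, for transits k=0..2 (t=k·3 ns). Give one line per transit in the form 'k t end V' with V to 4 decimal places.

0 0 source 2.1429
1 3 load 4.2857
2 6 source 3.3673

Γ_L=1.000000, Γ_S=-0.428571; launch V₁=3·25/35=2.142857
k=0 src: V=2.1429
k=1 load: inc=2.142857, refl=2.142857·1.000000=2.1429; V=0.000000+2.142857+2.142857=4.2857
k=2 src: inc=2.142857, refl=2.142857·-0.428571=-0.9184; V=2.142857+2.142857+-0.918367=3.3673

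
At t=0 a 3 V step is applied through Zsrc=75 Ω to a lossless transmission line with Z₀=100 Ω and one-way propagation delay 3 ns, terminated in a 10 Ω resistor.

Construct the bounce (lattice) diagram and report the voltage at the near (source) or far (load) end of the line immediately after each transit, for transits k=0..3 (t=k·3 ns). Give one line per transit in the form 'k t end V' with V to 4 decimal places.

0 0 source 1.7143
1 3 load 0.3117
2 6 source 0.5121
3 9 load 0.3481

Γ_L=-0.818182, Γ_S=-0.142857; launch V₁=3·100/175=1.714286
k=0 src: V=1.7143
k=1 load: inc=1.714286, refl=1.714286·-0.818182=-1.4026; V=0.000000+1.714286+-1.402597=0.3117
k=2 src: inc=-1.402597, refl=-1.402597·-0.142857=0.2004; V=1.714286+-1.402597+0.200371=0.5121
k=3 load: inc=0.200371, refl=0.200371·-0.818182=-0.1639; V=0.311688+0.200371+-0.163940=0.3481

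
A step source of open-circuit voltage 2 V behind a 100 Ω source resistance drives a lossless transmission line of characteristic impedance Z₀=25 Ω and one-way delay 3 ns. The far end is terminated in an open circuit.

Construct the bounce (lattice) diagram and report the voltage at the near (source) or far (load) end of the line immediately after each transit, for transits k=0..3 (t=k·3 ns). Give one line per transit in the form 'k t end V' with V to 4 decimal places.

Γ_L=1.000000, Γ_S=0.600000; launch V₁=2·25/125=0.400000
k=0 src: V=0.4000
k=1 load: inc=0.400000, refl=0.400000·1.000000=0.4000; V=0.000000+0.400000+0.400000=0.8000
k=2 src: inc=0.400000, refl=0.400000·0.600000=0.2400; V=0.400000+0.400000+0.240000=1.0400
k=3 load: inc=0.240000, refl=0.240000·1.000000=0.2400; V=0.800000+0.240000+0.240000=1.2800

0 0 source 0.4000
1 3 load 0.8000
2 6 source 1.0400
3 9 load 1.2800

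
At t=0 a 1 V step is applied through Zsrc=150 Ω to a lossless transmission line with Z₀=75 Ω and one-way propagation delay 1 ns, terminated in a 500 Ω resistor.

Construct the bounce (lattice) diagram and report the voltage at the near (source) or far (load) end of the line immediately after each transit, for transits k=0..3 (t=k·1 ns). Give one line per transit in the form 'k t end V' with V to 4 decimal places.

Γ_L=0.739130, Γ_S=0.333333; launch V₁=1·75/225=0.333333
k=0 src: V=0.3333
k=1 load: inc=0.333333, refl=0.333333·0.739130=0.2464; V=0.000000+0.333333+0.246377=0.5797
k=2 src: inc=0.246377, refl=0.246377·0.333333=0.0821; V=0.333333+0.246377+0.082126=0.6618
k=3 load: inc=0.082126, refl=0.082126·0.739130=0.0607; V=0.579710+0.082126+0.060702=0.7225

0 0 source 0.3333
1 1 load 0.5797
2 2 source 0.6618
3 3 load 0.7225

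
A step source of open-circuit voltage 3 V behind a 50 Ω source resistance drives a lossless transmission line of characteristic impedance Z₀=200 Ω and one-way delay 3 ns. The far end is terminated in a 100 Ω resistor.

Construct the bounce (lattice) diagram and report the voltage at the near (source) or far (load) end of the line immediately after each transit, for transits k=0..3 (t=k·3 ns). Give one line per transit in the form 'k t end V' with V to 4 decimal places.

Γ_L=-0.333333, Γ_S=-0.600000; launch V₁=3·200/250=2.400000
k=0 src: V=2.4000
k=1 load: inc=2.400000, refl=2.400000·-0.333333=-0.8000; V=0.000000+2.400000+-0.800000=1.6000
k=2 src: inc=-0.800000, refl=-0.800000·-0.600000=0.4800; V=2.400000+-0.800000+0.480000=2.0800
k=3 load: inc=0.480000, refl=0.480000·-0.333333=-0.1600; V=1.600000+0.480000+-0.160000=1.9200

0 0 source 2.4000
1 3 load 1.6000
2 6 source 2.0800
3 9 load 1.9200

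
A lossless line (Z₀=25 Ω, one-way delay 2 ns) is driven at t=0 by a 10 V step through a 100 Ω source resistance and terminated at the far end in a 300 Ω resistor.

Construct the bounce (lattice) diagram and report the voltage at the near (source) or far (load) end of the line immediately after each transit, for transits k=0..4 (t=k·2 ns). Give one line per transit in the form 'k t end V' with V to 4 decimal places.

Γ_L=0.846154, Γ_S=0.600000; launch V₁=10·25/125=2.000000
k=0 src: V=2.0000
k=1 load: inc=2.000000, refl=2.000000·0.846154=1.6923; V=0.000000+2.000000+1.692308=3.6923
k=2 src: inc=1.692308, refl=1.692308·0.600000=1.0154; V=2.000000+1.692308+1.015385=4.7077
k=3 load: inc=1.015385, refl=1.015385·0.846154=0.8592; V=3.692308+1.015385+0.859172=5.5669
k=4 src: inc=0.859172, refl=0.859172·0.600000=0.5155; V=4.707692+0.859172+0.515503=6.0824

0 0 source 2.0000
1 2 load 3.6923
2 4 source 4.7077
3 6 load 5.5669
4 8 source 6.0824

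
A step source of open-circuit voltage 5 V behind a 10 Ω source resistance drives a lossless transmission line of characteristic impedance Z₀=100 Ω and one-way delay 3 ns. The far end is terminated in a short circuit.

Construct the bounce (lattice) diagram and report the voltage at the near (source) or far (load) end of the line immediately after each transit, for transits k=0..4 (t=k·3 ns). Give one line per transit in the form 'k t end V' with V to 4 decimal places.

Γ_L=-1.000000, Γ_S=-0.818182; launch V₁=5·100/110=4.545455
k=0 src: V=4.5455
k=1 load: inc=4.545455, refl=4.545455·-1.000000=-4.5455; V=0.000000+4.545455+-4.545455=0.0000
k=2 src: inc=-4.545455, refl=-4.545455·-0.818182=3.7190; V=4.545455+-4.545455+3.719008=3.7190
k=3 load: inc=3.719008, refl=3.719008·-1.000000=-3.7190; V=0.000000+3.719008+-3.719008=0.0000
k=4 src: inc=-3.719008, refl=-3.719008·-0.818182=3.0428; V=3.719008+-3.719008+3.042825=3.0428

0 0 source 4.5455
1 3 load 0.0000
2 6 source 3.7190
3 9 load 0.0000
4 12 source 3.0428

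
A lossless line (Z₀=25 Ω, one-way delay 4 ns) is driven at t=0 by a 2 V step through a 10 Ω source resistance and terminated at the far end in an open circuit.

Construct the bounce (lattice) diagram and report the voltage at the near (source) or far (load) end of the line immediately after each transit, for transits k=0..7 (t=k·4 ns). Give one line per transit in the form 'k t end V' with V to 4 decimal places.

0 0 source 1.4286
1 4 load 2.8571
2 8 source 2.2449
3 12 load 1.6327
4 16 source 1.8950
5 20 load 2.1574
6 24 source 2.0450
7 28 load 1.9325

Γ_L=1.000000, Γ_S=-0.428571; launch V₁=2·25/35=1.428571
k=0 src: V=1.4286
k=1 load: inc=1.428571, refl=1.428571·1.000000=1.4286; V=0.000000+1.428571+1.428571=2.8571
k=2 src: inc=1.428571, refl=1.428571·-0.428571=-0.6122; V=1.428571+1.428571+-0.612245=2.2449
k=3 load: inc=-0.612245, refl=-0.612245·1.000000=-0.6122; V=2.857143+-0.612245+-0.612245=1.6327
k=4 src: inc=-0.612245, refl=-0.612245·-0.428571=0.2624; V=2.244898+-0.612245+0.262391=1.8950
k=5 load: inc=0.262391, refl=0.262391·1.000000=0.2624; V=1.632653+0.262391+0.262391=2.1574
k=6 src: inc=0.262391, refl=0.262391·-0.428571=-0.1125; V=1.895044+0.262391+-0.112453=2.0450
k=7 load: inc=-0.112453, refl=-0.112453·1.000000=-0.1125; V=2.157434+-0.112453+-0.112453=1.9325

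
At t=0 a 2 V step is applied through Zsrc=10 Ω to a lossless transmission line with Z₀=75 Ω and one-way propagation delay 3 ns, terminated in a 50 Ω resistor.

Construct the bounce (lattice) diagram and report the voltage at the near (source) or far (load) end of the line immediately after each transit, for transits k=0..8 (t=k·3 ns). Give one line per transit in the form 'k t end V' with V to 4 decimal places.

Γ_L=-0.200000, Γ_S=-0.764706; launch V₁=2·75/85=1.764706
k=0 src: V=1.7647
k=1 load: inc=1.764706, refl=1.764706·-0.200000=-0.3529; V=0.000000+1.764706+-0.352941=1.4118
k=2 src: inc=-0.352941, refl=-0.352941·-0.764706=0.2699; V=1.764706+-0.352941+0.269896=1.6817
k=3 load: inc=0.269896, refl=0.269896·-0.200000=-0.0540; V=1.411765+0.269896+-0.053979=1.6277
k=4 src: inc=-0.053979, refl=-0.053979·-0.764706=0.0413; V=1.681661+-0.053979+0.041278=1.6690
k=5 load: inc=0.041278, refl=0.041278·-0.200000=-0.0083; V=1.627682+0.041278+-0.008256=1.6607
k=6 src: inc=-0.008256, refl=-0.008256·-0.764706=0.0063; V=1.668960+-0.008256+0.006313=1.6670
k=7 load: inc=0.006313, refl=0.006313·-0.200000=-0.0013; V=1.660704+0.006313+-0.001263=1.6658
k=8 src: inc=-0.001263, refl=-0.001263·-0.764706=0.0010; V=1.667017+-0.001263+0.000966=1.6667

0 0 source 1.7647
1 3 load 1.4118
2 6 source 1.6817
3 9 load 1.6277
4 12 source 1.6690
5 15 load 1.6607
6 18 source 1.6670
7 21 load 1.6658
8 24 source 1.6667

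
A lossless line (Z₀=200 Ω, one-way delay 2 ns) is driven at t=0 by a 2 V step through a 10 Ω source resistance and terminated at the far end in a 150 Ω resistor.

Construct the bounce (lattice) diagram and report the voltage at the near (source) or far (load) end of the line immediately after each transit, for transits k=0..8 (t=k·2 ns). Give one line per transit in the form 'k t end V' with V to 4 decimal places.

Γ_L=-0.142857, Γ_S=-0.904762; launch V₁=2·200/210=1.904762
k=0 src: V=1.9048
k=1 load: inc=1.904762, refl=1.904762·-0.142857=-0.2721; V=0.000000+1.904762+-0.272109=1.6327
k=2 src: inc=-0.272109, refl=-0.272109·-0.904762=0.2462; V=1.904762+-0.272109+0.246194=1.8788
k=3 load: inc=0.246194, refl=0.246194·-0.142857=-0.0352; V=1.632653+0.246194+-0.035171=1.8437
k=4 src: inc=-0.035171, refl=-0.035171·-0.904762=0.0318; V=1.878847+-0.035171+0.031821=1.8755
k=5 load: inc=0.031821, refl=0.031821·-0.142857=-0.0045; V=1.843676+0.031821+-0.004546=1.8710
k=6 src: inc=-0.004546, refl=-0.004546·-0.904762=0.0041; V=1.875497+-0.004546+0.004113=1.8751
k=7 load: inc=0.004113, refl=0.004113·-0.142857=-0.0006; V=1.870951+0.004113+-0.000588=1.8745
k=8 src: inc=-0.000588, refl=-0.000588·-0.904762=0.0005; V=1.875064+-0.000588+0.000532=1.8750

0 0 source 1.9048
1 2 load 1.6327
2 4 source 1.8788
3 6 load 1.8437
4 8 source 1.8755
5 10 load 1.8710
6 12 source 1.8751
7 14 load 1.8745
8 16 source 1.8750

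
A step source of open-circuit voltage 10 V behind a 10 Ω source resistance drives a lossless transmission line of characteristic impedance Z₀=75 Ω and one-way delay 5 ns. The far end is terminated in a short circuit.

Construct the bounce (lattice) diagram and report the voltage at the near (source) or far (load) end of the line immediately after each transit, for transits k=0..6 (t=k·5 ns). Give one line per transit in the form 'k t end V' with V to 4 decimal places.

Γ_L=-1.000000, Γ_S=-0.764706; launch V₁=10·75/85=8.823529
k=0 src: V=8.8235
k=1 load: inc=8.823529, refl=8.823529·-1.000000=-8.8235; V=0.000000+8.823529+-8.823529=0.0000
k=2 src: inc=-8.823529, refl=-8.823529·-0.764706=6.7474; V=8.823529+-8.823529+6.747405=6.7474
k=3 load: inc=6.747405, refl=6.747405·-1.000000=-6.7474; V=0.000000+6.747405+-6.747405=0.0000
k=4 src: inc=-6.747405, refl=-6.747405·-0.764706=5.1598; V=6.747405+-6.747405+5.159780=5.1598
k=5 load: inc=5.159780, refl=5.159780·-1.000000=-5.1598; V=0.000000+5.159780+-5.159780=0.0000
k=6 src: inc=-5.159780, refl=-5.159780·-0.764706=3.9457; V=5.159780+-5.159780+3.945714=3.9457

0 0 source 8.8235
1 5 load 0.0000
2 10 source 6.7474
3 15 load 0.0000
4 20 source 5.1598
5 25 load 0.0000
6 30 source 3.9457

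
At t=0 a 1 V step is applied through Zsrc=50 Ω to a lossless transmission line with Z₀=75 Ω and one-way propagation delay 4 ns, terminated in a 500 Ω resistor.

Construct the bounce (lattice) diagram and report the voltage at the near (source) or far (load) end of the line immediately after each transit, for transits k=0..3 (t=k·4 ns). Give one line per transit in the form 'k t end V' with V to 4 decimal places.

0 0 source 0.6000
1 4 load 1.0435
2 8 source 0.9548
3 12 load 0.8892

Γ_L=0.739130, Γ_S=-0.200000; launch V₁=1·75/125=0.600000
k=0 src: V=0.6000
k=1 load: inc=0.600000, refl=0.600000·0.739130=0.4435; V=0.000000+0.600000+0.443478=1.0435
k=2 src: inc=0.443478, refl=0.443478·-0.200000=-0.0887; V=0.600000+0.443478+-0.088696=0.9548
k=3 load: inc=-0.088696, refl=-0.088696·0.739130=-0.0656; V=1.043478+-0.088696+-0.065558=0.8892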